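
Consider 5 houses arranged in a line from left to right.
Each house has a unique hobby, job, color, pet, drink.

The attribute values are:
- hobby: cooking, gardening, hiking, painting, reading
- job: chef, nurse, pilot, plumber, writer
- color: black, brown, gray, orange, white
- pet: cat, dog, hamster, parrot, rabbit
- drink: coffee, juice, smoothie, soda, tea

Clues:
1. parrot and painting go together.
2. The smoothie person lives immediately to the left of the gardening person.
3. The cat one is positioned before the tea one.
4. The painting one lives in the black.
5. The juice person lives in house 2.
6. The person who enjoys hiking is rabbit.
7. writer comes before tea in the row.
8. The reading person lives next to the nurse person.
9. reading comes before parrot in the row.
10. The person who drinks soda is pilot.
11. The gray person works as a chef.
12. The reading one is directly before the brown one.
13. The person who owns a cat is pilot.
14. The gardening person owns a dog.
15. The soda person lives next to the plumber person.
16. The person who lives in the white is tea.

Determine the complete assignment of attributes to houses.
Solution:

House | Hobby | Job | Color | Pet | Drink
-----------------------------------------
  1   | reading | chef | gray | hamster | smoothie
  2   | gardening | nurse | brown | dog | juice
  3   | painting | writer | black | parrot | coffee
  4   | cooking | pilot | orange | cat | soda
  5   | hiking | plumber | white | rabbit | tea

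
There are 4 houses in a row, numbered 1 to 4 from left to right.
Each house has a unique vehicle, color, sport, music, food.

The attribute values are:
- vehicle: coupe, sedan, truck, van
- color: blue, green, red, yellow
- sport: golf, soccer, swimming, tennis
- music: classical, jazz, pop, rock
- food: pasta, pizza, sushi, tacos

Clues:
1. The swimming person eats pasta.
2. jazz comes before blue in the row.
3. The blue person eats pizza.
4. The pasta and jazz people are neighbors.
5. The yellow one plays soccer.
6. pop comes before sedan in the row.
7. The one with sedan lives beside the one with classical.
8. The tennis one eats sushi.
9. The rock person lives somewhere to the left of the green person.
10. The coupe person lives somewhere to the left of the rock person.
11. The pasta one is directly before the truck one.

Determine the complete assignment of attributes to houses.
Solution:

House | Vehicle | Color | Sport | Music | Food
----------------------------------------------
  1   | coupe | red | swimming | pop | pasta
  2   | truck | yellow | soccer | jazz | tacos
  3   | sedan | blue | golf | rock | pizza
  4   | van | green | tennis | classical | sushi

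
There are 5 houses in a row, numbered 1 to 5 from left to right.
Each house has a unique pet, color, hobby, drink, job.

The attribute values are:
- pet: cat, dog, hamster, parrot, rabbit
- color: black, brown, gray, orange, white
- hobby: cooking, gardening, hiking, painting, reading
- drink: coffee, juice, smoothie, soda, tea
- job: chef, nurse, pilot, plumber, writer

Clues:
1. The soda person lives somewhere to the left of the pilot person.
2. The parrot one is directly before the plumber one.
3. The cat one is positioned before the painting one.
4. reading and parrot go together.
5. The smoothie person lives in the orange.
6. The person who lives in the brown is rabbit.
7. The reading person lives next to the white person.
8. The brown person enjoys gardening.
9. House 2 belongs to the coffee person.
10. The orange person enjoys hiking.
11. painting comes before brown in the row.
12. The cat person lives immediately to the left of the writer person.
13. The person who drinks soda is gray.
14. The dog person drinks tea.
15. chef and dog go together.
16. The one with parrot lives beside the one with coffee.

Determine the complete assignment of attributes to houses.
Solution:

House | Pet | Color | Hobby | Drink | Job
-----------------------------------------
  1   | parrot | gray | reading | soda | nurse
  2   | cat | white | cooking | coffee | plumber
  3   | hamster | orange | hiking | smoothie | writer
  4   | dog | black | painting | tea | chef
  5   | rabbit | brown | gardening | juice | pilot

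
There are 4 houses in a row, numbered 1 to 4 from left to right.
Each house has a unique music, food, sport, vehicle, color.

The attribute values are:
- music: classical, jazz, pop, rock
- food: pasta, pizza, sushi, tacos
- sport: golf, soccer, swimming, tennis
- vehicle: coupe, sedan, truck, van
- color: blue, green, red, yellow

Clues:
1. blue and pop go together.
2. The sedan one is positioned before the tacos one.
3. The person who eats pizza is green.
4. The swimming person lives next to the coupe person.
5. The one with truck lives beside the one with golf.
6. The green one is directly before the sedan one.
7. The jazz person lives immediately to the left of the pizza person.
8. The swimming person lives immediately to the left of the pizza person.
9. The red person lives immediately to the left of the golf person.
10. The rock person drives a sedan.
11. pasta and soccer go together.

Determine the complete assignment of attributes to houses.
Solution:

House | Music | Food | Sport | Vehicle | Color
----------------------------------------------
  1   | jazz | sushi | swimming | truck | red
  2   | classical | pizza | golf | coupe | green
  3   | rock | pasta | soccer | sedan | yellow
  4   | pop | tacos | tennis | van | blue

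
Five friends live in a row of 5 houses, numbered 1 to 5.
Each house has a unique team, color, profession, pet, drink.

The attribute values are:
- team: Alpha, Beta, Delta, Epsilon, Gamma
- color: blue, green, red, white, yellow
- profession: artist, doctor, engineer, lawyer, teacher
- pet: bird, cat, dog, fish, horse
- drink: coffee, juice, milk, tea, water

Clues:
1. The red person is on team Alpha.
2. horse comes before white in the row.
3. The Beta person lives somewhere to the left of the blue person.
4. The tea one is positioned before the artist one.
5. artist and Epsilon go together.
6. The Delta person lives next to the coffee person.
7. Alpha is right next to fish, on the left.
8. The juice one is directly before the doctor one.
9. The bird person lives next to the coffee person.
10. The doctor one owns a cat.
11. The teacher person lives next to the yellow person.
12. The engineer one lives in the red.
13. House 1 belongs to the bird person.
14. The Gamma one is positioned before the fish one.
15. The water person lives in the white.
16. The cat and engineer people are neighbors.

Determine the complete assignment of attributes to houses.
Solution:

House | Team | Color | Profession | Pet | Drink
-----------------------------------------------
  1   | Delta | green | teacher | bird | juice
  2   | Gamma | yellow | doctor | cat | coffee
  3   | Alpha | red | engineer | horse | tea
  4   | Beta | white | lawyer | fish | water
  5   | Epsilon | blue | artist | dog | milk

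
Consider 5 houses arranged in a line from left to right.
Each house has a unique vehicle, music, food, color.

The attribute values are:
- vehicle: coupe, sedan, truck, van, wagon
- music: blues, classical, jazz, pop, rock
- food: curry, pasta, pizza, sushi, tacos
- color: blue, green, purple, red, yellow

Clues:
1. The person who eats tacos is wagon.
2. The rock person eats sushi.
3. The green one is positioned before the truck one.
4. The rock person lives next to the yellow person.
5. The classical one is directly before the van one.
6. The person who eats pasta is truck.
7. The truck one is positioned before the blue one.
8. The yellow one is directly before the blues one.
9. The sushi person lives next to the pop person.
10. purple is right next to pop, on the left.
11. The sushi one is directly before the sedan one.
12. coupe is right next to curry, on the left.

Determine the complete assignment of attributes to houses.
Solution:

House | Vehicle | Music | Food | Color
--------------------------------------
  1   | coupe | rock | sushi | purple
  2   | sedan | pop | curry | yellow
  3   | wagon | blues | tacos | green
  4   | truck | classical | pasta | red
  5   | van | jazz | pizza | blue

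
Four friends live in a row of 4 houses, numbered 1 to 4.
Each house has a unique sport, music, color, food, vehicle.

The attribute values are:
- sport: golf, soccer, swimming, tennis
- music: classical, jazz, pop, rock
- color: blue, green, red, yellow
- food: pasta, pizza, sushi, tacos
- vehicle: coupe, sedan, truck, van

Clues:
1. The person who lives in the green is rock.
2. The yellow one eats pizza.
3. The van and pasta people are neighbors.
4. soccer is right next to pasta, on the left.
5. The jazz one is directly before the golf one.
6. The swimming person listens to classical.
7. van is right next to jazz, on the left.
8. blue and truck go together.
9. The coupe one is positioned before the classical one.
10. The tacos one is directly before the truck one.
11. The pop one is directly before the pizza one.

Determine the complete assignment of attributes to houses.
Solution:

House | Sport | Music | Color | Food | Vehicle
----------------------------------------------
  1   | soccer | rock | green | tacos | van
  2   | tennis | jazz | blue | pasta | truck
  3   | golf | pop | red | sushi | coupe
  4   | swimming | classical | yellow | pizza | sedan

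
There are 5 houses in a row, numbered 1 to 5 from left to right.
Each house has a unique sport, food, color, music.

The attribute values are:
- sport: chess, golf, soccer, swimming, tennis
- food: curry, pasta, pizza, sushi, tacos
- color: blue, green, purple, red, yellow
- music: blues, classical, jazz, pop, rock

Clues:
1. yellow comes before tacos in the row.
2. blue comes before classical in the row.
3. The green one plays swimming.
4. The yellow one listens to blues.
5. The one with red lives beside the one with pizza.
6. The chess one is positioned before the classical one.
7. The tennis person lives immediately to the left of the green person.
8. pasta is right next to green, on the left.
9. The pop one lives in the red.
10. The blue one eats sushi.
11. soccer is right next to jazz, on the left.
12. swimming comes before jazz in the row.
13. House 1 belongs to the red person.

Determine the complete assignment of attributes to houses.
Solution:

House | Sport | Food | Color | Music
------------------------------------
  1   | tennis | pasta | red | pop
  2   | swimming | pizza | green | rock
  3   | soccer | curry | yellow | blues
  4   | chess | sushi | blue | jazz
  5   | golf | tacos | purple | classical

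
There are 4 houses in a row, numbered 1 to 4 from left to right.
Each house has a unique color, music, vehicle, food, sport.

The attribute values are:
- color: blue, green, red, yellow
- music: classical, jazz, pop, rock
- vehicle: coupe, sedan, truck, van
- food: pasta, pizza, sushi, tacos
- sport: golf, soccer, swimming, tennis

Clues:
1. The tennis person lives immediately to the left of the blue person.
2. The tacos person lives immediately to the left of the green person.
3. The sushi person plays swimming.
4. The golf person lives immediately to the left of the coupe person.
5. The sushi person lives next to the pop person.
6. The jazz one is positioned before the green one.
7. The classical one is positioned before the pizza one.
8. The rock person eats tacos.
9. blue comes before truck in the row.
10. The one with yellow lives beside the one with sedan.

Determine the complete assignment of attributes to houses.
Solution:

House | Color | Music | Vehicle | Food | Sport
----------------------------------------------
  1   | yellow | jazz | van | pasta | tennis
  2   | blue | rock | sedan | tacos | golf
  3   | green | classical | coupe | sushi | swimming
  4   | red | pop | truck | pizza | soccer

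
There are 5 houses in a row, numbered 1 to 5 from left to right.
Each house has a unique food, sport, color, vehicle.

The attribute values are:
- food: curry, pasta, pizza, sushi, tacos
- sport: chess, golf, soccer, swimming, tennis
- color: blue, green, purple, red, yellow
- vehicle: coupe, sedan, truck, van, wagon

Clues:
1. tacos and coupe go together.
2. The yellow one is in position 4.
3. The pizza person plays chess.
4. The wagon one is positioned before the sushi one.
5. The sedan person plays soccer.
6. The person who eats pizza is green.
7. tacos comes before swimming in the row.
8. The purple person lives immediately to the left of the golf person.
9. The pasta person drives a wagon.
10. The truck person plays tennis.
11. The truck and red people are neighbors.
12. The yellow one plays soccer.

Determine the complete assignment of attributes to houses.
Solution:

House | Food | Sport | Color | Vehicle
--------------------------------------
  1   | curry | tennis | purple | truck
  2   | tacos | golf | red | coupe
  3   | pasta | swimming | blue | wagon
  4   | sushi | soccer | yellow | sedan
  5   | pizza | chess | green | van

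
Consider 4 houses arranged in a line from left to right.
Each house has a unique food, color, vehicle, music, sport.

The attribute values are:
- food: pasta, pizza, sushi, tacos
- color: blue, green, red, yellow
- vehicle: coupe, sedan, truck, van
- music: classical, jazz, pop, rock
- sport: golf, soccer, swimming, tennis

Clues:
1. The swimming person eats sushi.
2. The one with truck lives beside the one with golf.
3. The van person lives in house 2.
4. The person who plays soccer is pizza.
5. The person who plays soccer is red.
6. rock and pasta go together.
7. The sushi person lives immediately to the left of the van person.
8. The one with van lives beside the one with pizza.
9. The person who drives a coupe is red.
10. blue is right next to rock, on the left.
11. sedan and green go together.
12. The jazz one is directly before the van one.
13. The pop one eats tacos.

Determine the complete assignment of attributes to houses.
Solution:

House | Food | Color | Vehicle | Music | Sport
----------------------------------------------
  1   | sushi | blue | truck | jazz | swimming
  2   | pasta | yellow | van | rock | golf
  3   | pizza | red | coupe | classical | soccer
  4   | tacos | green | sedan | pop | tennis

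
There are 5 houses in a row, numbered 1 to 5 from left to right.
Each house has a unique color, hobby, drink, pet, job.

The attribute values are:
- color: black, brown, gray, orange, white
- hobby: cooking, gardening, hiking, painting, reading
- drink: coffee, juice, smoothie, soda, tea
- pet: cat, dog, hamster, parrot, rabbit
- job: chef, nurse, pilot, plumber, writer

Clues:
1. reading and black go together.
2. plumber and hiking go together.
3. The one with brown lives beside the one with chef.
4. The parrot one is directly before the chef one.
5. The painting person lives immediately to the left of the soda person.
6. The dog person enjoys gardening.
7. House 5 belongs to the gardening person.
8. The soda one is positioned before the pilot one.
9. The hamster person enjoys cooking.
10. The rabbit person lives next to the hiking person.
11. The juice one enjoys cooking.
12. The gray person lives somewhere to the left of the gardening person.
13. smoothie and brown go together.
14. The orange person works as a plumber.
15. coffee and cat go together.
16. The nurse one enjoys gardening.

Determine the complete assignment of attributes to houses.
Solution:

House | Color | Hobby | Drink | Pet | Job
-----------------------------------------
  1   | brown | painting | smoothie | parrot | writer
  2   | black | reading | soda | rabbit | chef
  3   | orange | hiking | coffee | cat | plumber
  4   | gray | cooking | juice | hamster | pilot
  5   | white | gardening | tea | dog | nurse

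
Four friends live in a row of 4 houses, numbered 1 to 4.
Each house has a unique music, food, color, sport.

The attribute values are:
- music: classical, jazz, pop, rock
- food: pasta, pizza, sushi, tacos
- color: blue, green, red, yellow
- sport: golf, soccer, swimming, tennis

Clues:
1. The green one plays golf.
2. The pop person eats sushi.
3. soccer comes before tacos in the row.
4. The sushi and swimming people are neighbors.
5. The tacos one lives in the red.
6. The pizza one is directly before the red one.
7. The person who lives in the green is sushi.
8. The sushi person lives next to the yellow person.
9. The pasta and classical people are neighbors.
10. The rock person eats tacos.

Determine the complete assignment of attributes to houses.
Solution:

House | Music | Food | Color | Sport
------------------------------------
  1   | pop | sushi | green | golf
  2   | jazz | pasta | yellow | swimming
  3   | classical | pizza | blue | soccer
  4   | rock | tacos | red | tennis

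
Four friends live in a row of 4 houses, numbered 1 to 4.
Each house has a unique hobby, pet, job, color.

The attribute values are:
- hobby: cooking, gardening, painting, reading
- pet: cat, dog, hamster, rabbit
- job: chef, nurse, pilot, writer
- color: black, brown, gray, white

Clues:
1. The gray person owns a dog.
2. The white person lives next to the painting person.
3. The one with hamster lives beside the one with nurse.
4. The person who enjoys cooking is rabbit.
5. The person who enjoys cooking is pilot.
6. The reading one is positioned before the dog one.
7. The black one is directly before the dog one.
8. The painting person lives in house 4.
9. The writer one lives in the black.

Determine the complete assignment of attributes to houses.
Solution:

House | Hobby | Pet | Job | Color
---------------------------------
  1   | reading | hamster | writer | black
  2   | gardening | dog | nurse | gray
  3   | cooking | rabbit | pilot | white
  4   | painting | cat | chef | brown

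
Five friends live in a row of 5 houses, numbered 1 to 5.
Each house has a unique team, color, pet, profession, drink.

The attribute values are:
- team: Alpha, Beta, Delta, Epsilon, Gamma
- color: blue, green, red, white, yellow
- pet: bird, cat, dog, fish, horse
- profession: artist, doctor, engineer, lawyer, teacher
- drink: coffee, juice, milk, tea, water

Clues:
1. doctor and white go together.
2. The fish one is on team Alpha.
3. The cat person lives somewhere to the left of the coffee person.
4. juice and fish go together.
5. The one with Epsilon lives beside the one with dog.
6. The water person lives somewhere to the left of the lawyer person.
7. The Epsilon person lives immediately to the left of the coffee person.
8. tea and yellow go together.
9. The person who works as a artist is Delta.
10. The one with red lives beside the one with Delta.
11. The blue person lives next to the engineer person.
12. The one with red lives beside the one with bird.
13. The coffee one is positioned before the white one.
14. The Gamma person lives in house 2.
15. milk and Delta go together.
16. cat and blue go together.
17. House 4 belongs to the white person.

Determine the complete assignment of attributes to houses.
Solution:

House | Team | Color | Pet | Profession | Drink
-----------------------------------------------
  1   | Epsilon | blue | cat | teacher | water
  2   | Gamma | red | dog | engineer | coffee
  3   | Delta | green | bird | artist | milk
  4   | Alpha | white | fish | doctor | juice
  5   | Beta | yellow | horse | lawyer | tea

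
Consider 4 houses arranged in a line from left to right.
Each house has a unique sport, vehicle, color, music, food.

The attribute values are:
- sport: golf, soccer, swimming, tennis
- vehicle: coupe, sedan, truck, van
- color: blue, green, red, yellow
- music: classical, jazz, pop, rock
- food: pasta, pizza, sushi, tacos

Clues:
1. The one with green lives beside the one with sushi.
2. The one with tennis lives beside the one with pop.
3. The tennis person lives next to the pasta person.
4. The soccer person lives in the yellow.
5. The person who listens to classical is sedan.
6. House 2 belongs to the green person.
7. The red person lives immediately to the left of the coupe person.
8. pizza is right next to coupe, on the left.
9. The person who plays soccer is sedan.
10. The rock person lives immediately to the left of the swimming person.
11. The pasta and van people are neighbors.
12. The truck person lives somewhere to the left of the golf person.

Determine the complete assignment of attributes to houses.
Solution:

House | Sport | Vehicle | Color | Music | Food
----------------------------------------------
  1   | tennis | truck | red | rock | pizza
  2   | swimming | coupe | green | pop | pasta
  3   | golf | van | blue | jazz | sushi
  4   | soccer | sedan | yellow | classical | tacos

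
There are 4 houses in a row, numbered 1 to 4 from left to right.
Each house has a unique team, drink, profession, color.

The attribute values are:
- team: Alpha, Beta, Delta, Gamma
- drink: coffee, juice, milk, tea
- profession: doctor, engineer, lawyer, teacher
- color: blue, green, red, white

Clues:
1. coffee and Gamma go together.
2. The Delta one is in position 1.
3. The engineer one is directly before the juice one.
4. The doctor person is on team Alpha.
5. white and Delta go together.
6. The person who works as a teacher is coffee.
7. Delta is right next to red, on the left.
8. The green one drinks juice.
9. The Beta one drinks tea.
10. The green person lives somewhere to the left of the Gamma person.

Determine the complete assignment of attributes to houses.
Solution:

House | Team | Drink | Profession | Color
-----------------------------------------
  1   | Delta | milk | lawyer | white
  2   | Beta | tea | engineer | red
  3   | Alpha | juice | doctor | green
  4   | Gamma | coffee | teacher | blue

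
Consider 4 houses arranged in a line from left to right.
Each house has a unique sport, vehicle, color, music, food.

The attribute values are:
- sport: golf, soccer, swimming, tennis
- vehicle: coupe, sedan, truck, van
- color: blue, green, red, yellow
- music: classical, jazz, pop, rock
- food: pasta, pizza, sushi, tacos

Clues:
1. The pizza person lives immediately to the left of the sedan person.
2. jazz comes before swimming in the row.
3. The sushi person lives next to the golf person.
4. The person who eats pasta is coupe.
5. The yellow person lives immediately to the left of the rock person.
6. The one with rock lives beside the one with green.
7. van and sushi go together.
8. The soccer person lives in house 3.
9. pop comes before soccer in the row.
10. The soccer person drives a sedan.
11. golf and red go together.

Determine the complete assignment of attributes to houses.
Solution:

House | Sport | Vehicle | Color | Music | Food
----------------------------------------------
  1   | tennis | van | yellow | pop | sushi
  2   | golf | truck | red | rock | pizza
  3   | soccer | sedan | green | jazz | tacos
  4   | swimming | coupe | blue | classical | pasta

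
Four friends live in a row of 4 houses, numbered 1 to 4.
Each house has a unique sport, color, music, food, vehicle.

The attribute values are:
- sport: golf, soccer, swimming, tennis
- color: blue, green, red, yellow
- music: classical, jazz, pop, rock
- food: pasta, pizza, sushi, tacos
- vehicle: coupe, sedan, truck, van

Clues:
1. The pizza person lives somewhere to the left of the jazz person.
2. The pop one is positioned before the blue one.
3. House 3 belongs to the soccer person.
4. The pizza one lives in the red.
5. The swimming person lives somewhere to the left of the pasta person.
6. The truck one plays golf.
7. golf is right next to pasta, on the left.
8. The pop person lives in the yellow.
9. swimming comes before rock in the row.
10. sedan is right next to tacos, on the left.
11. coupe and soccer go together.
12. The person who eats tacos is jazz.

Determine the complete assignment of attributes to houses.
Solution:

House | Sport | Color | Music | Food | Vehicle
----------------------------------------------
  1   | swimming | red | classical | pizza | sedan
  2   | golf | green | jazz | tacos | truck
  3   | soccer | yellow | pop | pasta | coupe
  4   | tennis | blue | rock | sushi | van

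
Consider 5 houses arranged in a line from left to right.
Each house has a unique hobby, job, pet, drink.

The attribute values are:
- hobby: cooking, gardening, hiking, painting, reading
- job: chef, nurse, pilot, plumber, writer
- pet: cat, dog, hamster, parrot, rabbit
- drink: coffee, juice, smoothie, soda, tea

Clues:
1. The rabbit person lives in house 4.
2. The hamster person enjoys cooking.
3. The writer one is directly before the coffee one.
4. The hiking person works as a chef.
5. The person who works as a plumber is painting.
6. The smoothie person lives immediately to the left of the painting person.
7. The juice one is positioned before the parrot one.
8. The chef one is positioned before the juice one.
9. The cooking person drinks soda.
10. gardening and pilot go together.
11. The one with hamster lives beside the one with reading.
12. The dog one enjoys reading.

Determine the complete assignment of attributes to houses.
Solution:

House | Hobby | Job | Pet | Drink
---------------------------------
  1   | cooking | writer | hamster | soda
  2   | reading | nurse | dog | coffee
  3   | hiking | chef | cat | smoothie
  4   | painting | plumber | rabbit | juice
  5   | gardening | pilot | parrot | tea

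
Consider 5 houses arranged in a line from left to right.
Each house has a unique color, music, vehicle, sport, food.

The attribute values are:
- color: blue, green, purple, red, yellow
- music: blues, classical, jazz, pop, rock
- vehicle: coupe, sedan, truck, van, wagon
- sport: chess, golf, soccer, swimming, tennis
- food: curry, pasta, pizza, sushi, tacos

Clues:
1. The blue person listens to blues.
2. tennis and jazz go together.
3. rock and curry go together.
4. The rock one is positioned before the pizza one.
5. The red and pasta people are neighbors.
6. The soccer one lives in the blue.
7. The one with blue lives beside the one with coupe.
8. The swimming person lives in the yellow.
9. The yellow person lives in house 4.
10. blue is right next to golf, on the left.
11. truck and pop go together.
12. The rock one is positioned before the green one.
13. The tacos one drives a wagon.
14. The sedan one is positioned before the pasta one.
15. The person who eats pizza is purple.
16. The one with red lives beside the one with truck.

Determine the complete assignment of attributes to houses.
Solution:

House | Color | Music | Vehicle | Sport | Food
----------------------------------------------
  1   | blue | blues | sedan | soccer | sushi
  2   | red | rock | coupe | golf | curry
  3   | green | pop | truck | chess | pasta
  4   | yellow | classical | wagon | swimming | tacos
  5   | purple | jazz | van | tennis | pizza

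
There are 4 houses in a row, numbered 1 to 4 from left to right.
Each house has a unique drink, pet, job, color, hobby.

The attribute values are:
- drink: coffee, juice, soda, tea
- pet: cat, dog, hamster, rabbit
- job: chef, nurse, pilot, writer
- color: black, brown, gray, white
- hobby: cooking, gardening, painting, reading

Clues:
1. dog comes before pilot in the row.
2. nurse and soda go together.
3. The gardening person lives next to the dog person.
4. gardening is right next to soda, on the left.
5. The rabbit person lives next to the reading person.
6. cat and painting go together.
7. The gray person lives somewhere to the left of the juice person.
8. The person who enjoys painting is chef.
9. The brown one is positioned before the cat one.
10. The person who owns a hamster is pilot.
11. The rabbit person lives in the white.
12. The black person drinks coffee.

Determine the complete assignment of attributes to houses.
Solution:

House | Drink | Pet | Job | Color | Hobby
-----------------------------------------
  1   | tea | rabbit | writer | white | gardening
  2   | soda | dog | nurse | gray | reading
  3   | juice | hamster | pilot | brown | cooking
  4   | coffee | cat | chef | black | painting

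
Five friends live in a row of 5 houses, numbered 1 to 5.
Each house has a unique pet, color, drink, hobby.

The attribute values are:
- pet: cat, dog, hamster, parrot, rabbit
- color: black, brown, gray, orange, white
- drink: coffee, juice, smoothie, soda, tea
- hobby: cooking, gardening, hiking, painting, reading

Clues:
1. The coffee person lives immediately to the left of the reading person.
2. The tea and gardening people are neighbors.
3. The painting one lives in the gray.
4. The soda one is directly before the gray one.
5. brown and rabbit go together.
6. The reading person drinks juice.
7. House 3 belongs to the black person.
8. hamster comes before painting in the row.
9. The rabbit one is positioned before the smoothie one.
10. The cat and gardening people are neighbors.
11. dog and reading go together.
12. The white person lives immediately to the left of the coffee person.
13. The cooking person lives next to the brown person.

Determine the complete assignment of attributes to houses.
Solution:

House | Pet | Color | Drink | Hobby
-----------------------------------
  1   | cat | white | tea | cooking
  2   | rabbit | brown | coffee | gardening
  3   | dog | black | juice | reading
  4   | hamster | orange | soda | hiking
  5   | parrot | gray | smoothie | painting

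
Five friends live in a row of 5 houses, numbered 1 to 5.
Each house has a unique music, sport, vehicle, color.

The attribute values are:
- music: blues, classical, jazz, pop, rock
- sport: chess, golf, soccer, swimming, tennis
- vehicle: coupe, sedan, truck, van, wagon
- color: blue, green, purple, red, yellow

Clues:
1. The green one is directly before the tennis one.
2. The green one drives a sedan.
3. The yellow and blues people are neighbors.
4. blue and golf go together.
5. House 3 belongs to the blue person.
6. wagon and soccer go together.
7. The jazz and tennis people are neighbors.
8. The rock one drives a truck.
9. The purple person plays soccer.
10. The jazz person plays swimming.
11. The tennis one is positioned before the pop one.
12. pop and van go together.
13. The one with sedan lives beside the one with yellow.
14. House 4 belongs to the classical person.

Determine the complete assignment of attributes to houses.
Solution:

House | Music | Sport | Vehicle | Color
---------------------------------------
  1   | jazz | swimming | sedan | green
  2   | rock | tennis | truck | yellow
  3   | blues | golf | coupe | blue
  4   | classical | soccer | wagon | purple
  5   | pop | chess | van | red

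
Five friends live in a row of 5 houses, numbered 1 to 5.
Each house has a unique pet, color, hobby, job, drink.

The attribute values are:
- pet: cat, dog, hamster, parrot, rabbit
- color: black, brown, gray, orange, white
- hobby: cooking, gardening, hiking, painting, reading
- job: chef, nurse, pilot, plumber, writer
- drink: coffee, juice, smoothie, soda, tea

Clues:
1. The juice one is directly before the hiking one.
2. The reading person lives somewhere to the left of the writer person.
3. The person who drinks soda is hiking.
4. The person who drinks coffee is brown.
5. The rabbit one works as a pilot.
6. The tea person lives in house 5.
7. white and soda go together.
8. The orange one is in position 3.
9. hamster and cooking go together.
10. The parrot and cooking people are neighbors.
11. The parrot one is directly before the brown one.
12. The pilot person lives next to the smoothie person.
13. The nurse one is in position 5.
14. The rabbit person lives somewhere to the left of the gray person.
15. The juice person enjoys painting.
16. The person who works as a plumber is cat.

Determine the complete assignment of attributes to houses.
Solution:

House | Pet | Color | Hobby | Job | Drink
-----------------------------------------
  1   | cat | black | painting | plumber | juice
  2   | rabbit | white | hiking | pilot | soda
  3   | parrot | orange | reading | chef | smoothie
  4   | hamster | brown | cooking | writer | coffee
  5   | dog | gray | gardening | nurse | tea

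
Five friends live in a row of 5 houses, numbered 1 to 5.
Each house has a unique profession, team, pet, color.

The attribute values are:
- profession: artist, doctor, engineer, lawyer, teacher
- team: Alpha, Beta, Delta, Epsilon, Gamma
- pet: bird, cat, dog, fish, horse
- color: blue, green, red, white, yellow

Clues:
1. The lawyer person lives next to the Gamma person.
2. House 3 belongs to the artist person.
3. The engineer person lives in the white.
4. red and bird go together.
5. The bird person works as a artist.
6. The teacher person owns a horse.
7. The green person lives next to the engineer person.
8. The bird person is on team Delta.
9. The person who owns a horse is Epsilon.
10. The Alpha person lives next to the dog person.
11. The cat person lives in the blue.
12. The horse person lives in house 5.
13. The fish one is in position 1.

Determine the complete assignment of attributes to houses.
Solution:

House | Profession | Team | Pet | Color
---------------------------------------
  1   | lawyer | Alpha | fish | green
  2   | engineer | Gamma | dog | white
  3   | artist | Delta | bird | red
  4   | doctor | Beta | cat | blue
  5   | teacher | Epsilon | horse | yellow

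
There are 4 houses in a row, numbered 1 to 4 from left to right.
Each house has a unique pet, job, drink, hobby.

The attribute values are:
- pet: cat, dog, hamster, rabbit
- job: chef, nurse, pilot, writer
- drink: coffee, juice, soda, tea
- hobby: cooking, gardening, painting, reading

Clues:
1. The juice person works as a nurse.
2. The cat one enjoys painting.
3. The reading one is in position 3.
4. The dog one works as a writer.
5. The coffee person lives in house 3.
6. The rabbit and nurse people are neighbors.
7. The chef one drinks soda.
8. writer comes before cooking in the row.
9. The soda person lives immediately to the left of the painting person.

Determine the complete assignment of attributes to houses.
Solution:

House | Pet | Job | Drink | Hobby
---------------------------------
  1   | rabbit | chef | soda | gardening
  2   | cat | nurse | juice | painting
  3   | dog | writer | coffee | reading
  4   | hamster | pilot | tea | cooking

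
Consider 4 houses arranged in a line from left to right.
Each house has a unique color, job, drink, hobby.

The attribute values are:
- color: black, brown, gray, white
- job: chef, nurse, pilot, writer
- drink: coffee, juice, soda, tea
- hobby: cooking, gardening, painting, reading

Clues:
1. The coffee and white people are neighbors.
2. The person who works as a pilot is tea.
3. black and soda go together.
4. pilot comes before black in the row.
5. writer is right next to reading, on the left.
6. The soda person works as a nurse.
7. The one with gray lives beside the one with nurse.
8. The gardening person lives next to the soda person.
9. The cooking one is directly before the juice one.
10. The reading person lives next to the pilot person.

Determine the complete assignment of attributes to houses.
Solution:

House | Color | Job | Drink | Hobby
-----------------------------------
  1   | brown | writer | coffee | cooking
  2   | white | chef | juice | reading
  3   | gray | pilot | tea | gardening
  4   | black | nurse | soda | painting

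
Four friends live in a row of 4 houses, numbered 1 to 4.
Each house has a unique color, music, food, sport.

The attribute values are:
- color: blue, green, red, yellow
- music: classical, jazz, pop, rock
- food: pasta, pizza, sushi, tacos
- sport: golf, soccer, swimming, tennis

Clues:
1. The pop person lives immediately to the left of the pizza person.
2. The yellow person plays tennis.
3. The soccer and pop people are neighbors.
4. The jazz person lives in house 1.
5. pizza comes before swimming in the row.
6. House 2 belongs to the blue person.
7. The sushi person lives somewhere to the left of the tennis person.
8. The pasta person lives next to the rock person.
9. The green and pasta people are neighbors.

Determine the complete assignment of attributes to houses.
Solution:

House | Color | Music | Food | Sport
------------------------------------
  1   | green | jazz | sushi | soccer
  2   | blue | pop | pasta | golf
  3   | yellow | rock | pizza | tennis
  4   | red | classical | tacos | swimming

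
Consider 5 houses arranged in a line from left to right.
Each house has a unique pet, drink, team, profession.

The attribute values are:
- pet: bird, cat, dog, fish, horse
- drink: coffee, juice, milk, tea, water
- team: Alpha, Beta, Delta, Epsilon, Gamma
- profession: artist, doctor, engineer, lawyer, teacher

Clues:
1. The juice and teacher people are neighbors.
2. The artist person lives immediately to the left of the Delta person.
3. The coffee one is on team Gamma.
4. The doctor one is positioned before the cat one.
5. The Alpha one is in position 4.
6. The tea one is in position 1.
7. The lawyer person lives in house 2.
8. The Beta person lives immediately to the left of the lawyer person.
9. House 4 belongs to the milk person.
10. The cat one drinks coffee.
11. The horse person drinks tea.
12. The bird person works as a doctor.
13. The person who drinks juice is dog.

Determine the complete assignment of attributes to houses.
Solution:

House | Pet | Drink | Team | Profession
---------------------------------------
  1   | horse | tea | Beta | artist
  2   | dog | juice | Delta | lawyer
  3   | fish | water | Epsilon | teacher
  4   | bird | milk | Alpha | doctor
  5   | cat | coffee | Gamma | engineer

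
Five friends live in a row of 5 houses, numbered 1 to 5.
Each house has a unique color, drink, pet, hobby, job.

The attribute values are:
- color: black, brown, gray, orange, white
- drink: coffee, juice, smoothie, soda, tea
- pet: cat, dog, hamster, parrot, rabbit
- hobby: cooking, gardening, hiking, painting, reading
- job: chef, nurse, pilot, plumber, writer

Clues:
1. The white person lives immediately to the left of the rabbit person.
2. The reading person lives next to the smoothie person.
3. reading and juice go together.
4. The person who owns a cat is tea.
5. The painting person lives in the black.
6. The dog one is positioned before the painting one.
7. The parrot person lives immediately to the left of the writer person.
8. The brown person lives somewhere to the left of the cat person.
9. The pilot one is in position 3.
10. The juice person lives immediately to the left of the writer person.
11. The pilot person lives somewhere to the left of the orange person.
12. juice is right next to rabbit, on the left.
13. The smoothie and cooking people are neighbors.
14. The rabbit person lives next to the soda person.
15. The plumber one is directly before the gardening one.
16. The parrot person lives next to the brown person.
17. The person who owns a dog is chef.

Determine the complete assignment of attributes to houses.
Solution:

House | Color | Drink | Pet | Hobby | Job
-----------------------------------------
  1   | white | juice | parrot | reading | plumber
  2   | brown | smoothie | rabbit | gardening | writer
  3   | gray | soda | hamster | cooking | pilot
  4   | orange | coffee | dog | hiking | chef
  5   | black | tea | cat | painting | nurse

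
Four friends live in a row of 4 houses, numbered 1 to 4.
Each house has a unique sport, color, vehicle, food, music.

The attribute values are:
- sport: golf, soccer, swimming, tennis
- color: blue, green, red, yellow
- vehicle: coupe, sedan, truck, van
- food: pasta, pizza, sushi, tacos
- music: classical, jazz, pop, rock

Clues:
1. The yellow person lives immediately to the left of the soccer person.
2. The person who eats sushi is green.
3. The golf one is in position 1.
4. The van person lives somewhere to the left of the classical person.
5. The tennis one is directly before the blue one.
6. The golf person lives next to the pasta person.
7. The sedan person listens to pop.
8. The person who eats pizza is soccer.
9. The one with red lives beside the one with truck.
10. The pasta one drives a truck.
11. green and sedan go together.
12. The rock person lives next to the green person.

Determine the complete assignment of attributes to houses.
Solution:

House | Sport | Color | Vehicle | Food | Music
----------------------------------------------
  1   | golf | red | van | tacos | jazz
  2   | tennis | yellow | truck | pasta | classical
  3   | soccer | blue | coupe | pizza | rock
  4   | swimming | green | sedan | sushi | pop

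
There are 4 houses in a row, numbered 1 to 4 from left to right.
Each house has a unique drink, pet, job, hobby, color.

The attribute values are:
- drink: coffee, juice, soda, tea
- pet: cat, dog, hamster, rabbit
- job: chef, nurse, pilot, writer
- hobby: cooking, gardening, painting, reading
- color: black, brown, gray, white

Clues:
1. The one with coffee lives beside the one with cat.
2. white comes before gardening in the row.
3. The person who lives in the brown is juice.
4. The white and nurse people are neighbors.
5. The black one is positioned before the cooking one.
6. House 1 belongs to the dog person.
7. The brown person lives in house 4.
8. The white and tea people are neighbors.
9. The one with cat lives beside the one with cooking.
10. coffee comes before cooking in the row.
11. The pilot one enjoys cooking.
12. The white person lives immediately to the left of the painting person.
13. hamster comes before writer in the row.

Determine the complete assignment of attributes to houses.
Solution:

House | Drink | Pet | Job | Hobby | Color
-----------------------------------------
  1   | coffee | dog | chef | reading | white
  2   | tea | cat | nurse | painting | black
  3   | soda | hamster | pilot | cooking | gray
  4   | juice | rabbit | writer | gardening | brown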